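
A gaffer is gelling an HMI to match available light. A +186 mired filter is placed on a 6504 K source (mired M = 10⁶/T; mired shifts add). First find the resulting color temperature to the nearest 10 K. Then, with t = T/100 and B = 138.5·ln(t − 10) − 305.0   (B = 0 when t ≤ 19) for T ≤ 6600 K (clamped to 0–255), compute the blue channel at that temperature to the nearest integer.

M_in = 10⁶/6504 = 153.75; M_out = 153.75 + (+186) = 339.75.
T_out = 10⁶/339.75 = 2943.3 K → 2940 K; t = 29.4.
B = 138.5·ln(29.4 − 10) − 305.0 = 138.5·ln 19.4 − 305.0 = 138.5·2.9653 − 305.0 = 105.690.
Rounded: 106.

106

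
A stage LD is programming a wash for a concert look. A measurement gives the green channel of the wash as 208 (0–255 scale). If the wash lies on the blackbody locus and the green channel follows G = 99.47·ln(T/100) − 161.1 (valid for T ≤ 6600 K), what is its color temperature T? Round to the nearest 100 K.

ln t = (208 + 161.1) / 99.47 = 3.7107.
t = e^3.7107 = 40.881.
T = 100·t = 4088 K → 4100 K to the nearest 100 K.

4100 K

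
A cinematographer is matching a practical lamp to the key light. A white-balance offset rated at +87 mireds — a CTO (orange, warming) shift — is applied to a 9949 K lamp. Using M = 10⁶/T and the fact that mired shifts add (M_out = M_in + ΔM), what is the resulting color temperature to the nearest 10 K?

5330 K

M_in = 10⁶/9949 = 100.51 mireds.
M_out = 100.51 + (+87) = 187.51 mireds.
T_out = 10⁶/187.51 = 5333.0 K → 5330 K.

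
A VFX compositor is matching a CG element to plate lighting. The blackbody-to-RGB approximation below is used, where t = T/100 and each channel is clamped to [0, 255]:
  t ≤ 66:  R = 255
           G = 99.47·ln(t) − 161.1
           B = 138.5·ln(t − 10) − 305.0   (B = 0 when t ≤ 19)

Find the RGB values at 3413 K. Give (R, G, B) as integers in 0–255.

(255, 190, 136)

t = 3413/100 = 34.13; the t ≤ 66 branch applies.
R = 255 by definition for t ≤ 66.
G = 99.47·ln 34.13 − 161.1 = 99.47·3.5302 − 161.1 = 190.047.
B = 138.5·ln(34.13 − 10) − 305.0 = 138.5·ln 24.13 − 305.0 = 138.5·3.1835 − 305.0 = 135.909.
Rounded: (255, 190, 136).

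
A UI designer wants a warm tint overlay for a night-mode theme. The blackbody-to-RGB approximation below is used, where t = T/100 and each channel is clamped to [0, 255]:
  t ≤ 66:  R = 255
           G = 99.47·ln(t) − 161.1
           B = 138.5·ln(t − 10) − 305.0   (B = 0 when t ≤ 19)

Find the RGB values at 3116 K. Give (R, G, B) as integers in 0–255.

t = 3116/100 = 31.16; the t ≤ 66 branch applies.
R = 255 by definition for t ≤ 66.
G = 99.47·ln 31.16 − 161.1 = 99.47·3.4391 − 161.1 = 180.991.
B = 138.5·ln(31.16 − 10) − 305.0 = 138.5·ln 21.16 − 305.0 = 138.5·3.0521 − 305.0 = 117.718.
Rounded: (255, 181, 118).

(255, 181, 118)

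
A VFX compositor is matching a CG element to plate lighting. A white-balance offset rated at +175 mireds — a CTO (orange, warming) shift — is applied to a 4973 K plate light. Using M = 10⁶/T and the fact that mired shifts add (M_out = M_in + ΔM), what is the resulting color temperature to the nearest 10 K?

2660 K

M_in = 10⁶/4973 = 201.09 mireds.
M_out = 201.09 + (+175) = 376.09 mireds.
T_out = 10⁶/376.09 = 2659.0 K → 2660 K.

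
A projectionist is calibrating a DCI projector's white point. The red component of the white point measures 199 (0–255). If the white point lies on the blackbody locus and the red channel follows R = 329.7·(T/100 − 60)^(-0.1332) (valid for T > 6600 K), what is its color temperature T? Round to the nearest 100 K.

10400 K

(t − 60)^(-0.1332) = 199/329.7 = 0.60358.
t − 60 = 0.60358^(1/-0.1332) = 0.60358^(-7.508) = 44.273, so t = 104.273.
T = 100·t = 10427 K → 10400 K to the nearest 100 K.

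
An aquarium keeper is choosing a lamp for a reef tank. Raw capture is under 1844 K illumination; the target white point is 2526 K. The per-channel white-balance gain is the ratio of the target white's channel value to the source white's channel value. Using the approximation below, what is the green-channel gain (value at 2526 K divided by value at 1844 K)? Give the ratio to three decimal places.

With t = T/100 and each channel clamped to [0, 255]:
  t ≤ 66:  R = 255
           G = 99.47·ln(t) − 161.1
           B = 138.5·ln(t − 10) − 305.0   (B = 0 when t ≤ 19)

At 1844 K (t = 18.44):
  G = 99.47·ln 18.44 − 161.1 = 99.47·2.9145 − 161.1 = 128.808.
At 2526 K (t = 25.26):
  G = 99.47·ln 25.26 − 161.1 = 99.47·3.2292 − 161.1 = 160.111.
Gain = 160.111 / 128.808 = 1.2430 → 1.243.

1.243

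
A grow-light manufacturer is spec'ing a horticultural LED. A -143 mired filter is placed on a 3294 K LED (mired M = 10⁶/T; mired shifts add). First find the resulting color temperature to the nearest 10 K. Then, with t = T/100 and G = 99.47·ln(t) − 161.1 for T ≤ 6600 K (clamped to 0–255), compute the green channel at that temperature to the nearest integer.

M_in = 10⁶/3294 = 303.58; M_out = 303.58 + (-143) = 160.58.
T_out = 10⁶/160.58 = 6227.3 K → 6230 K; t = 62.3.
G = 99.47·ln 62.3 − 161.1 = 99.47·4.1320 − 161.1 = 249.906.
Rounded: 250.

250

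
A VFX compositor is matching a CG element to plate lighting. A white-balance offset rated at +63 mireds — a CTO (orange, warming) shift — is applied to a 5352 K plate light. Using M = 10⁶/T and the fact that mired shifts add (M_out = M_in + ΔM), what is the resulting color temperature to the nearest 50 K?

M_in = 10⁶/5352 = 186.85 mireds.
M_out = 186.85 + (+63) = 249.85 mireds.
T_out = 10⁶/249.85 = 4002.5 K → 4000 K.

4000 K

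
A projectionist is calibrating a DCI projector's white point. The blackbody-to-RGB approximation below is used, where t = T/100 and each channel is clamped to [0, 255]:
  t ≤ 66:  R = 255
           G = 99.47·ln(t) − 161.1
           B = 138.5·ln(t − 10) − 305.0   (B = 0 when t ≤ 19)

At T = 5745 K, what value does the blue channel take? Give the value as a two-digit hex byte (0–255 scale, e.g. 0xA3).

t = 5745/100 = 57.45; the t ≤ 66 branch applies.
B = 138.5·ln(57.45 − 10) − 305.0 = 138.5·ln 47.45 − 305.0 = 138.5·3.8597 − 305.0 = 229.565.
Rounded: 230; in hex, 0xE6.

0xE6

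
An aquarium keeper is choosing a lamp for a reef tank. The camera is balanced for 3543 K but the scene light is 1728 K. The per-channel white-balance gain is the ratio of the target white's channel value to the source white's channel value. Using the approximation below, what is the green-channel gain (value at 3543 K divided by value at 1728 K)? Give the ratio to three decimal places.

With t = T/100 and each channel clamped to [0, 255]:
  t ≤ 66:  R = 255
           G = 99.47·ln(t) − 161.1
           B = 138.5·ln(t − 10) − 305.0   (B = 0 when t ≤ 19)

At 1728 K (t = 17.28):
  G = 99.47·ln 17.28 − 161.1 = 99.47·2.8495 − 161.1 = 122.345.
At 3543 K (t = 35.43):
  G = 99.47·ln 35.43 − 161.1 = 99.47·3.5676 − 161.1 = 193.765.
Gain = 193.765 / 122.345 = 1.5838 → 1.584.

1.584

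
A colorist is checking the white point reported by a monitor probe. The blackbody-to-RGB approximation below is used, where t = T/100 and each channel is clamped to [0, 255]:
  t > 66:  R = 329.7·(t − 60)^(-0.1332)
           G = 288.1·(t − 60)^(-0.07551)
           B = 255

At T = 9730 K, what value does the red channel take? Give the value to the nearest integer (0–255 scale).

t = 9730/100 = 97.3; the t > 66 branch applies.
R = 329.7·(97.3 − 60)^(-0.1332) = 329.7·37.3^(-0.1332) = 329.7·0.61752 = 203.595.
Rounded: 204.

204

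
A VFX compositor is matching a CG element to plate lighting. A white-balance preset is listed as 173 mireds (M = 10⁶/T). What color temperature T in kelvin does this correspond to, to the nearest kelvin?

5780 K

T = 10⁶ / 173 = 5780.35 K → 5780 K.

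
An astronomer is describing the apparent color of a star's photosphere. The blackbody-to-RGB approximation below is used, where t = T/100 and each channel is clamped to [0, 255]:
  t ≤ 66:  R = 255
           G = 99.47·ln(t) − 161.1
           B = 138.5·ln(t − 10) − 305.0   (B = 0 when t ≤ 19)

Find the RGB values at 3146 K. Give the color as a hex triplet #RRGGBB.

#FFB678

t = 3146/100 = 31.46; the t ≤ 66 branch applies.
R = 255 by definition for t ≤ 66.
G = 99.47·ln 31.46 − 161.1 = 99.47·3.4487 − 161.1 = 181.944.
B = 138.5·ln(31.46 − 10) − 305.0 = 138.5·ln 21.46 − 305.0 = 138.5·3.0662 − 305.0 = 119.667.
Rounded: (255, 182, 120).
In hex: #FFB678.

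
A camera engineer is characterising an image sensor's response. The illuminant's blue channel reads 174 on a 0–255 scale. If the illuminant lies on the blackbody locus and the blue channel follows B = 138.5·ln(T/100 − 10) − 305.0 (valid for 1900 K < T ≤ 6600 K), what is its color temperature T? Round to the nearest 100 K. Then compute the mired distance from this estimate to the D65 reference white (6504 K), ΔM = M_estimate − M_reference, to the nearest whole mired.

+84 mireds

ln(t − 10) = (174 + 305.0) / 138.5 = 3.4585.
t − 10 = e^3.4585 = 31.769, so t = 41.769.
T = 100·t = 4177 K → 4200 K to the nearest 100 K.
M_estimate = 10⁶/4200 = 238.10; M_reference = 10⁶/6504 = 153.75.
ΔM = 238.10 − 153.75 = 84.34 → +84 mireds.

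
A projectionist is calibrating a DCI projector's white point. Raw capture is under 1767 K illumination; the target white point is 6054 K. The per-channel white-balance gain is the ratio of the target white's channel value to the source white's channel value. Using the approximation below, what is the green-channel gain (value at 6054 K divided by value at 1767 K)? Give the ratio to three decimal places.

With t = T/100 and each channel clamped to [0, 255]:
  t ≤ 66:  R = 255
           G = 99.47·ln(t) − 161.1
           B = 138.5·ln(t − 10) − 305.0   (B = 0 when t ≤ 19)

1.983

At 1767 K (t = 17.67):
  G = 99.47·ln 17.67 − 161.1 = 99.47·2.8719 − 161.1 = 124.565.
At 6054 K (t = 60.54):
  G = 99.47·ln 60.54 − 161.1 = 99.47·4.1033 − 161.1 = 247.056.
Gain = 247.056 / 124.565 = 1.9834 → 1.983.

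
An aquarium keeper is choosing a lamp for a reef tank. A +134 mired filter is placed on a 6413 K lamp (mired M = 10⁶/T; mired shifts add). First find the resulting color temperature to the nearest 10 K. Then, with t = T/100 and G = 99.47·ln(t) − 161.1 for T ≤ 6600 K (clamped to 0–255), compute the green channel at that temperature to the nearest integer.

191

M_in = 10⁶/6413 = 155.93; M_out = 155.93 + (+134) = 289.93.
T_out = 10⁶/289.93 = 3449.1 K → 3450 K; t = 34.5.
G = 99.47·ln 34.5 − 161.1 = 99.47·3.5410 − 161.1 = 191.119.
Rounded: 191.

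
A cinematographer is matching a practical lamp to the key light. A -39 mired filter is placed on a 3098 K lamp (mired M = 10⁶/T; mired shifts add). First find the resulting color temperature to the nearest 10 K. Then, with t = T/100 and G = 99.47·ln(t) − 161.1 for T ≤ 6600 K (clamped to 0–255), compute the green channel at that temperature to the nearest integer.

M_in = 10⁶/3098 = 322.79; M_out = 322.79 + (-39) = 283.79.
T_out = 10⁶/283.79 = 3523.7 K → 3520 K; t = 35.2.
G = 99.47·ln 35.2 − 161.1 = 99.47·3.5610 − 161.1 = 193.117.
Rounded: 193.

193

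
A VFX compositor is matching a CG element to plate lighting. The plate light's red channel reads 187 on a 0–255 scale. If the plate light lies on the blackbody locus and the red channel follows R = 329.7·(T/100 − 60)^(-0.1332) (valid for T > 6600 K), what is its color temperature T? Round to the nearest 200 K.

13000 K

(t − 60)^(-0.1332) = 187/329.7 = 0.56718.
t − 60 = 0.56718^(1/-0.1332) = 0.56718^(-7.508) = 70.620, so t = 130.620.
T = 100·t = 13062 K → 13000 K to the nearest 200 K.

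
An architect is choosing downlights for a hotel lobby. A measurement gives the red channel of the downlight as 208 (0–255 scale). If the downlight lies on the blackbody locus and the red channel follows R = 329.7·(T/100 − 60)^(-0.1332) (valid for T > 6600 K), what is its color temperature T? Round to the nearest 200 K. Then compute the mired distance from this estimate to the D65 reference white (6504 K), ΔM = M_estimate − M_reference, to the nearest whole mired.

(t − 60)^(-0.1332) = 208/329.7 = 0.63088.
t − 60 = 0.63088^(1/-0.1332) = 0.63088^(-7.508) = 31.763, so t = 91.763.
T = 100·t = 9176 K → 9200 K to the nearest 200 K.
M_estimate = 10⁶/9200 = 108.70; M_reference = 10⁶/6504 = 153.75.
ΔM = 108.70 − 153.75 = -45.06 → -45 mireds.

-45 mireds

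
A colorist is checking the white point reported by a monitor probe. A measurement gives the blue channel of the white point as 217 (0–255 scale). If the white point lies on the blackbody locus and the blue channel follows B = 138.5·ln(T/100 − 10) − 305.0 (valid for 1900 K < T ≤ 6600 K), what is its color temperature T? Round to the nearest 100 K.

ln(t − 10) = (217 + 305.0) / 138.5 = 3.7690.
t − 10 = e^3.7690 = 43.335, so t = 53.335.
T = 100·t = 5333 K → 5300 K to the nearest 100 K.

5300 K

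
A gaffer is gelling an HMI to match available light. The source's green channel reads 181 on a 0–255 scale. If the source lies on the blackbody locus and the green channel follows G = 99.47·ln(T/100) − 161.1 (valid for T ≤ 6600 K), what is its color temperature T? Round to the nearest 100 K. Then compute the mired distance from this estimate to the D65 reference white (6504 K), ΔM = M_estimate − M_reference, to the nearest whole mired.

ln t = (181 + 161.1) / 99.47 = 3.4392.
t = e^3.4392 = 31.163.
T = 100·t = 3116 K → 3100 K to the nearest 100 K.
M_estimate = 10⁶/3100 = 322.58; M_reference = 10⁶/6504 = 153.75.
ΔM = 322.58 − 153.75 = 168.83 → +169 mireds.

+169 mireds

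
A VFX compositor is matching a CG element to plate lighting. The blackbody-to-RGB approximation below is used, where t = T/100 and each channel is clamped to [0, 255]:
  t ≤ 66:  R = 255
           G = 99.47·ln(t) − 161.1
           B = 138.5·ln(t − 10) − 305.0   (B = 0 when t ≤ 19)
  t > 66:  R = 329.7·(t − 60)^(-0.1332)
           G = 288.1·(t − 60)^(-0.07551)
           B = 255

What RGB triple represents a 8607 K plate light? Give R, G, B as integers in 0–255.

R=214, G=225, B=255

t = 8607/100 = 86.07; the t > 66 branch applies.
R = 329.7·(86.07 − 60)^(-0.1332) = 329.7·26.07^(-0.1332) = 329.7·0.64769 = 213.545.
G = 288.1·(86.07 − 60)^(-0.07551) = 288.1·26.07^(-0.07551) = 288.1·0.78175 = 225.222.
B = 255 by definition for t > 66.
Rounded: (214, 225, 255).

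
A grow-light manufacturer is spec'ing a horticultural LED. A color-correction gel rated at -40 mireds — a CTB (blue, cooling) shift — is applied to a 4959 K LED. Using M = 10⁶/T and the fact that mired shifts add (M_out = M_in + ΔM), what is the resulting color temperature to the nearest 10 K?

M_in = 10⁶/4959 = 201.65 mireds.
M_out = 201.65 + (-40) = 161.65 mireds.
T_out = 10⁶/161.65 = 6186.1 K → 6190 K.

6190 K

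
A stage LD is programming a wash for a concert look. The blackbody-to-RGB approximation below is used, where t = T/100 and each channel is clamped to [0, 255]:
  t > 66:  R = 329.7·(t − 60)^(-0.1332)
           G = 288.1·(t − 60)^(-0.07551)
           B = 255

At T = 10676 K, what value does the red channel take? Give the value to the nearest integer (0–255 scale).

198

t = 10676/100 = 106.76; the t > 66 branch applies.
R = 329.7·(106.76 − 60)^(-0.1332) = 329.7·46.76^(-0.1332) = 329.7·0.59920 = 197.557.
Rounded: 198.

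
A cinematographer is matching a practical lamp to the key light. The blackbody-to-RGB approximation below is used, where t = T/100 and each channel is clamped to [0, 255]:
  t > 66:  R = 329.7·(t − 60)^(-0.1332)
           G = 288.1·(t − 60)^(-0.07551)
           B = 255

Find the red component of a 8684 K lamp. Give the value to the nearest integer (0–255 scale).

t = 8684/100 = 86.84; the t > 66 branch applies.
R = 329.7·(86.84 − 60)^(-0.1332) = 329.7·26.84^(-0.1332) = 329.7·0.64519 = 212.718.
Rounded: 213.

213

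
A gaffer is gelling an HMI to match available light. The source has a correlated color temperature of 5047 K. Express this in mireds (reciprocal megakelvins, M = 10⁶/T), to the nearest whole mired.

198 mireds

M = 10⁶ / 5047 = 198.138 → 198 mireds.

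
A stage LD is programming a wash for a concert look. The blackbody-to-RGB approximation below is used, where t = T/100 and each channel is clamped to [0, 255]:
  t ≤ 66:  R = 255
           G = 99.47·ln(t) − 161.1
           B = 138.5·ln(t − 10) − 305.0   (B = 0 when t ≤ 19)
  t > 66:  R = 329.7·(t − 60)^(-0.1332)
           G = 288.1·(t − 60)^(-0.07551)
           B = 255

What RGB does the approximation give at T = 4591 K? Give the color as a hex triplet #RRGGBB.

#FFDCBF

t = 4591/100 = 45.91; the t ≤ 66 branch applies.
R = 255 by definition for t ≤ 66.
G = 99.47·ln 45.91 − 161.1 = 99.47·3.8267 − 161.1 = 219.540.
B = 138.5·ln(45.91 − 10) − 305.0 = 138.5·ln 35.91 − 305.0 = 138.5·3.5810 − 305.0 = 190.971.
Rounded: (255, 220, 191).
In hex: #FFDCBF.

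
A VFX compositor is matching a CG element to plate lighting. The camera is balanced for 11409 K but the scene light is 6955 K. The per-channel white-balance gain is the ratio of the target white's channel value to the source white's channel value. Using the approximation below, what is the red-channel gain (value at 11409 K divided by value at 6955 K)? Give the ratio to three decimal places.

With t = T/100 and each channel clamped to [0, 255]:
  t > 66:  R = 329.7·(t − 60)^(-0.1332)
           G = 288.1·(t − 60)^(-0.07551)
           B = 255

At 6955 K (t = 69.55):
  R = 329.7·(69.55 − 60)^(-0.1332) = 329.7·9.55^(-0.1332) = 329.7·0.74040 = 244.108.
At 11409 K (t = 114.09):
  R = 329.7·(114.09 − 60)^(-0.1332) = 329.7·54.09^(-0.1332) = 329.7·0.58769 = 193.762.
Gain = 193.762 / 244.108 = 0.7938 → 0.794.

0.794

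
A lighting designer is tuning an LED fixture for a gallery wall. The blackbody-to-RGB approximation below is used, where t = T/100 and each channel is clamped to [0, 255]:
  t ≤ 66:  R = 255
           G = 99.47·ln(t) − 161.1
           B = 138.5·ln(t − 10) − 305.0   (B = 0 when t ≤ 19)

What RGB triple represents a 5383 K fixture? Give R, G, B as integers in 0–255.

R=255, G=235, B=219

t = 5383/100 = 53.83; the t ≤ 66 branch applies.
R = 255 by definition for t ≤ 66.
G = 99.47·ln 53.83 − 161.1 = 99.47·3.9858 − 161.1 = 235.371.
B = 138.5·ln(53.83 − 10) − 305.0 = 138.5·ln 43.83 − 305.0 = 138.5·3.7803 − 305.0 = 218.574.
Rounded: (255, 235, 219).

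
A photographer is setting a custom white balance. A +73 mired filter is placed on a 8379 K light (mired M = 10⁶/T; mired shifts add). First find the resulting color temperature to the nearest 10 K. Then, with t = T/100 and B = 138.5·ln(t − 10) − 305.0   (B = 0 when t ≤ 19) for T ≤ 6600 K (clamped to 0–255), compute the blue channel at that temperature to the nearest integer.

213

M_in = 10⁶/8379 = 119.35; M_out = 119.35 + (+73) = 192.35.
T_out = 10⁶/192.35 = 5199.0 K → 5200 K; t = 52.
B = 138.5·ln(52 − 10) − 305.0 = 138.5·ln 42 − 305.0 = 138.5·3.7377 − 305.0 = 212.667.
Rounded: 213.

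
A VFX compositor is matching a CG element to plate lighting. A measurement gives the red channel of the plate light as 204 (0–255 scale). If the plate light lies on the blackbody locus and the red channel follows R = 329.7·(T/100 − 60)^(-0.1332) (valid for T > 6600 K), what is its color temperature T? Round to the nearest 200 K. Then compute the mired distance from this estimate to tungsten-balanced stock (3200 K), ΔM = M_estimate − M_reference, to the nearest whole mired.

-208 mireds

(t − 60)^(-0.1332) = 204/329.7 = 0.61874.
t − 60 = 0.61874^(1/-0.1332) = 0.61874^(-7.508) = 36.748, so t = 96.748.
T = 100·t = 9675 K → 9600 K to the nearest 200 K.
M_estimate = 10⁶/9600 = 104.17; M_reference = 10⁶/3200 = 312.50.
ΔM = 104.17 − 312.50 = -208.33 → -208 mireds.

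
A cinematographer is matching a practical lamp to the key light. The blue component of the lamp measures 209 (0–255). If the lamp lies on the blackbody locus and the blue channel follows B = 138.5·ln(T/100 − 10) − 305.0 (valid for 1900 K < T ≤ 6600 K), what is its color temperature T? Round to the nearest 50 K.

5100 K

ln(t − 10) = (209 + 305.0) / 138.5 = 3.7112.
t − 10 = e^3.7112 = 40.903, so t = 50.903.
T = 100·t = 5090 K → 5100 K to the nearest 50 K.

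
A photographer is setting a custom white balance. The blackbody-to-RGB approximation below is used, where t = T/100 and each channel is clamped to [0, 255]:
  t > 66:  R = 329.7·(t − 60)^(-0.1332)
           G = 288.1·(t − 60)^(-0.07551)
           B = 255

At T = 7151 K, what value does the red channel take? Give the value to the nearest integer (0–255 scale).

t = 7151/100 = 71.51; the t > 66 branch applies.
R = 329.7·(71.51 − 60)^(-0.1332) = 329.7·11.51^(-0.1332) = 329.7·0.72221 = 238.113.
Rounded: 238.

238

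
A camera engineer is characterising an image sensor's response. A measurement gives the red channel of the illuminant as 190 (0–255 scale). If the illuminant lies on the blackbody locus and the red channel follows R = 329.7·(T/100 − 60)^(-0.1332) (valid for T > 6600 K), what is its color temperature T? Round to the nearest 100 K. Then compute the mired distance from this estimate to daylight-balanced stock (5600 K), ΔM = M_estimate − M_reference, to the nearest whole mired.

-97 mireds

(t − 60)^(-0.1332) = 190/329.7 = 0.57628.
t − 60 = 0.57628^(1/-0.1332) = 0.57628^(-7.508) = 62.667, so t = 122.667.
T = 100·t = 12267 K → 12300 K to the nearest 100 K.
M_estimate = 10⁶/12300 = 81.30; M_reference = 10⁶/5600 = 178.57.
ΔM = 81.30 − 178.57 = -97.27 → -97 mireds.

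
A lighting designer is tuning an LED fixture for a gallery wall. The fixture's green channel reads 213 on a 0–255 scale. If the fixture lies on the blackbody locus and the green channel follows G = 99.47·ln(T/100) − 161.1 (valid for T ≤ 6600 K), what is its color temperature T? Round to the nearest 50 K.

ln t = (213 + 161.1) / 99.47 = 3.7609.
t = e^3.7609 = 42.989.
T = 100·t = 4299 K → 4300 K to the nearest 50 K.

4300 K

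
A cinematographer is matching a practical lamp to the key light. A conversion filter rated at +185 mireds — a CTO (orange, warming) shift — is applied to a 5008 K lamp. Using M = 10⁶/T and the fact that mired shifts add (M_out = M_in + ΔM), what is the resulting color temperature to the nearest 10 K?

2600 K

M_in = 10⁶/5008 = 199.68 mireds.
M_out = 199.68 + (+185) = 384.68 mireds.
T_out = 10⁶/384.68 = 2599.6 K → 2600 K.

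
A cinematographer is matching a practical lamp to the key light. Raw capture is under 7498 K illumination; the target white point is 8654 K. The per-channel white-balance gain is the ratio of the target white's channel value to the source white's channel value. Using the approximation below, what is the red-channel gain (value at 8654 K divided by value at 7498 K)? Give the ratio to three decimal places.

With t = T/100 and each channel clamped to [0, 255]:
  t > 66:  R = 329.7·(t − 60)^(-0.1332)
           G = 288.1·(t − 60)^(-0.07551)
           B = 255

At 7498 K (t = 74.98):
  R = 329.7·(74.98 − 60)^(-0.1332) = 329.7·14.98^(-0.1332) = 329.7·0.69730 = 229.901.
At 8654 K (t = 86.54):
  R = 329.7·(86.54 − 60)^(-0.1332) = 329.7·26.54^(-0.1332) = 329.7·0.64615 = 213.037.
Gain = 213.037 / 229.901 = 0.9266 → 0.927.

0.927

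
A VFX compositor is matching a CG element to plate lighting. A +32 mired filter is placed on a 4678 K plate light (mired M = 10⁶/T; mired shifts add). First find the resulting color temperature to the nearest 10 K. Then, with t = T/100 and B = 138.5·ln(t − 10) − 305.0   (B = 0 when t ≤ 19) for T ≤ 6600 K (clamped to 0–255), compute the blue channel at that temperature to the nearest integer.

M_in = 10⁶/4678 = 213.77; M_out = 213.77 + (+32) = 245.77.
T_out = 10⁶/245.77 = 4068.9 K → 4070 K; t = 40.7.
B = 138.5·ln(40.7 − 10) − 305.0 = 138.5·ln 30.7 − 305.0 = 138.5·3.4243 − 305.0 = 169.260.
Rounded: 169.

169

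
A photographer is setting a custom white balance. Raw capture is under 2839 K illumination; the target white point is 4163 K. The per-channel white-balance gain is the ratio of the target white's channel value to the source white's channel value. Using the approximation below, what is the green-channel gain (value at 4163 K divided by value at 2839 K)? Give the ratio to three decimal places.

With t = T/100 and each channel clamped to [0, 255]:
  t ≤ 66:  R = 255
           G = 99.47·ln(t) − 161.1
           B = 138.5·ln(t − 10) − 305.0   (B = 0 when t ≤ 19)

1.222

At 2839 K (t = 28.39):
  G = 99.47·ln 28.39 − 161.1 = 99.47·3.3460 − 161.1 = 171.730.
At 4163 K (t = 41.63):
  G = 99.47·ln 41.63 − 161.1 = 99.47·3.7288 − 161.1 = 209.806.
Gain = 209.806 / 171.730 = 1.2217 → 1.222.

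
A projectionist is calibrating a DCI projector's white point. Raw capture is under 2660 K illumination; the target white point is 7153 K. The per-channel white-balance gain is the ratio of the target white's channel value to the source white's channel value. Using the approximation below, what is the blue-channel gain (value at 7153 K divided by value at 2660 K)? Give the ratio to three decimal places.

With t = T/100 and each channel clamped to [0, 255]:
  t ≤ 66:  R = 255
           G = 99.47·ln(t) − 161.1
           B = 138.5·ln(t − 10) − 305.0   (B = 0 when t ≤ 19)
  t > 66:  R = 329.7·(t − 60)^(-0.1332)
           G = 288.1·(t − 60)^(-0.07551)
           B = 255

At 2660 K (t = 26.6):
  B = 138.5·ln(26.6 − 10) − 305.0 = 138.5·ln 16.6 − 305.0 = 138.5·2.8094 − 305.0 = 84.102.
At 7153 K (t = 71.53):
  B = 255 by definition for t > 66.
Gain = 255.000 / 84.102 = 3.0320 → 3.032.

3.032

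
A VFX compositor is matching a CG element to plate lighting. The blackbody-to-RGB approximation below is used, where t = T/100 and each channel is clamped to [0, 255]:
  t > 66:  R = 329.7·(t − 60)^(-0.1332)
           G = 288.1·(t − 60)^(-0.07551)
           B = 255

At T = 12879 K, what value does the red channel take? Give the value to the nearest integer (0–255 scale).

188

t = 12879/100 = 128.79; the t > 66 branch applies.
R = 329.7·(128.79 − 60)^(-0.1332) = 329.7·68.79^(-0.1332) = 329.7·0.56917 = 187.655.
Rounded: 188.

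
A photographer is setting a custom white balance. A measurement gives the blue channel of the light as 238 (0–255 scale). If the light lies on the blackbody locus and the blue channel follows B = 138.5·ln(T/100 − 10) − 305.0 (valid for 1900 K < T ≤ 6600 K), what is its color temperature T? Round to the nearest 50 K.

6050 K

ln(t − 10) = (238 + 305.0) / 138.5 = 3.9206.
t − 10 = e^3.9206 = 50.430, so t = 60.430.
T = 100·t = 6043 K → 6050 K to the nearest 50 K.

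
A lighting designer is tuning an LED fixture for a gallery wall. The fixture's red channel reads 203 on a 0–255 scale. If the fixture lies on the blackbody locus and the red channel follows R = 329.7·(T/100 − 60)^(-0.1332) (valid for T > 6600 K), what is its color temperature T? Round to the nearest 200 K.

9800 K

(t − 60)^(-0.1332) = 203/329.7 = 0.61571.
t − 60 = 0.61571^(1/-0.1332) = 0.61571^(-7.508) = 38.129, so t = 98.129.
T = 100·t = 9813 K → 9800 K to the nearest 200 K.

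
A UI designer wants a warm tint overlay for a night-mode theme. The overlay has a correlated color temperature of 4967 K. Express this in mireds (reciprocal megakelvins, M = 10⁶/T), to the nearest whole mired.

M = 10⁶ / 4967 = 201.329 → 201 mireds.

201 mireds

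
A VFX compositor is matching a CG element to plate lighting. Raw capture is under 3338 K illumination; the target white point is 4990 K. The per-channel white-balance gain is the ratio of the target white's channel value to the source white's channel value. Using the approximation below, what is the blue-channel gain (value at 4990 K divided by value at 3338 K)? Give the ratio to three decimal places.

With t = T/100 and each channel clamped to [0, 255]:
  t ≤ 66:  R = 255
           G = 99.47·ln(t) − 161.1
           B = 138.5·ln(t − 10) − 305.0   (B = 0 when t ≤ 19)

1.563

At 3338 K (t = 33.38):
  B = 138.5·ln(33.38 − 10) − 305.0 = 138.5·ln 23.38 − 305.0 = 138.5·3.1519 − 305.0 = 131.536.
At 4990 K (t = 49.9):
  B = 138.5·ln(49.9 − 10) − 305.0 = 138.5·ln 39.9 − 305.0 = 138.5·3.6864 − 305.0 = 205.563.
Gain = 205.563 / 131.536 = 1.5628 → 1.563.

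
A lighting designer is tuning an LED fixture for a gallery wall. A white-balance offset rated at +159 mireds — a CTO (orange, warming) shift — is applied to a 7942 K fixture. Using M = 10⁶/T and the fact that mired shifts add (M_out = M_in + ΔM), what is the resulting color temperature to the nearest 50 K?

3500 K

M_in = 10⁶/7942 = 125.91 mireds.
M_out = 125.91 + (+159) = 284.91 mireds.
T_out = 10⁶/284.91 = 3509.8 K → 3500 K.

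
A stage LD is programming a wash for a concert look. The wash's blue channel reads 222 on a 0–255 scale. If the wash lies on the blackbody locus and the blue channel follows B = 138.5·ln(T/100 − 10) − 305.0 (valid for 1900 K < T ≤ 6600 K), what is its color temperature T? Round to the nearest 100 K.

5500 K

ln(t − 10) = (222 + 305.0) / 138.5 = 3.8051.
t − 10 = e^3.8051 = 44.928, so t = 54.928.
T = 100·t = 5493 K → 5500 K to the nearest 100 K.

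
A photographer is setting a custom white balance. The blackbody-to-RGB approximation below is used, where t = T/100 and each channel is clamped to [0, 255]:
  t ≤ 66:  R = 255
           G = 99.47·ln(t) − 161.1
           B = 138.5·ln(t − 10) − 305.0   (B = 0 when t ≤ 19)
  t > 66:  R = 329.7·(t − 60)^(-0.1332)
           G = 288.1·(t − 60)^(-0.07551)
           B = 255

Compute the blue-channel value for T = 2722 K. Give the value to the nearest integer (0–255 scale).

89

t = 2722/100 = 27.22; the t ≤ 66 branch applies.
B = 138.5·ln(27.22 − 10) − 305.0 = 138.5·ln 17.22 − 305.0 = 138.5·2.8461 − 305.0 = 89.181.
Rounded: 89.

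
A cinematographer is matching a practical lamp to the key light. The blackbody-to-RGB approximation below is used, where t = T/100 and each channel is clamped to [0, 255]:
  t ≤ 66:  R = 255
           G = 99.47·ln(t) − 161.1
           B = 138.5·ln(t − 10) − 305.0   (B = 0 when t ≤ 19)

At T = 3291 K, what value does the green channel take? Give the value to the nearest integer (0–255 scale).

186

t = 3291/100 = 32.91; the t ≤ 66 branch applies.
G = 99.47·ln 32.91 − 161.1 = 99.47·3.4938 − 161.1 = 186.426.
Rounded: 186.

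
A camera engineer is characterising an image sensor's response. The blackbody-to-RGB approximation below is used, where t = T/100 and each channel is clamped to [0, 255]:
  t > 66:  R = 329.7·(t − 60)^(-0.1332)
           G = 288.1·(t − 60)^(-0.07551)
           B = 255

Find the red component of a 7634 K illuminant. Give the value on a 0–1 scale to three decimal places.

t = 7634/100 = 76.34; the t > 66 branch applies.
R = 329.7·(76.34 − 60)^(-0.1332) = 329.7·16.34^(-0.1332) = 329.7·0.68928 = 227.255.
On a 0–1 scale: 227.255/255 = 0.8912 → 0.891.

0.891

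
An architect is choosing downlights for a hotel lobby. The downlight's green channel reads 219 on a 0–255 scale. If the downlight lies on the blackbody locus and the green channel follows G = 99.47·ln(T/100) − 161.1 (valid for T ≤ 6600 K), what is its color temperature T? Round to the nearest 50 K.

ln t = (219 + 161.1) / 99.47 = 3.8213.
t = e^3.8213 = 45.661.
T = 100·t = 4566 K → 4550 K to the nearest 50 K.

4550 K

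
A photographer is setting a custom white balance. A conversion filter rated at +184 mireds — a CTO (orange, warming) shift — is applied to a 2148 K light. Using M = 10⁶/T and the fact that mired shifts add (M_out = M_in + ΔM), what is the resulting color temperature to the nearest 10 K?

M_in = 10⁶/2148 = 465.55 mireds.
M_out = 465.55 + (+184) = 649.55 mireds.
T_out = 10⁶/649.55 = 1539.5 K → 1540 K.

1540 K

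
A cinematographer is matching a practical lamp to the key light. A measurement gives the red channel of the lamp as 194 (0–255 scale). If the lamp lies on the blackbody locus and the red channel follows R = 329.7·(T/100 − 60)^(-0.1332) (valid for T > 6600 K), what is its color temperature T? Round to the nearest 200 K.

11400 K

(t − 60)^(-0.1332) = 194/329.7 = 0.58841.
t − 60 = 0.58841^(1/-0.1332) = 0.58841^(-7.508) = 53.593, so t = 113.593.
T = 100·t = 11359 K → 11400 K to the nearest 200 K.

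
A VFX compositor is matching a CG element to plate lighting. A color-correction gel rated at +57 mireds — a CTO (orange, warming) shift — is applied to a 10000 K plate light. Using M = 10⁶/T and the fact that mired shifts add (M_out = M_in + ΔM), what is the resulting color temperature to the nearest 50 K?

M_in = 10⁶/10000 = 100.00 mireds.
M_out = 100.00 + (+57) = 157.00 mireds.
T_out = 10⁶/157.00 = 6369.4 K → 6350 K.

6350 K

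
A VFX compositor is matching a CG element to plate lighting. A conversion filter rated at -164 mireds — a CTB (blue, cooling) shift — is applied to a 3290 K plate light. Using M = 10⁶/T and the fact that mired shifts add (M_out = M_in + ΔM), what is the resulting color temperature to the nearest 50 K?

7150 K

M_in = 10⁶/3290 = 303.95 mireds.
M_out = 303.95 + (-164) = 139.95 mireds.
T_out = 10⁶/139.95 = 7145.3 K → 7150 K.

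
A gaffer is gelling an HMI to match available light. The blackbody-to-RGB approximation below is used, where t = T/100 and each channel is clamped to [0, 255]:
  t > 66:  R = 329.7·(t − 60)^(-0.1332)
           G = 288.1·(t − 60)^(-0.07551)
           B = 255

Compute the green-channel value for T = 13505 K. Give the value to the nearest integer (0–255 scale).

t = 13505/100 = 135.05; the t > 66 branch applies.
G = 288.1·(135.05 − 60)^(-0.07551) = 288.1·75.05^(-0.07551) = 288.1·0.72176 = 207.939.
Rounded: 208.

208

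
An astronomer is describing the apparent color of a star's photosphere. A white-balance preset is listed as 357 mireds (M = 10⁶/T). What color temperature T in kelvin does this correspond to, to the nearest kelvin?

2801 K

T = 10⁶ / 357 = 2801.12 K → 2801 K.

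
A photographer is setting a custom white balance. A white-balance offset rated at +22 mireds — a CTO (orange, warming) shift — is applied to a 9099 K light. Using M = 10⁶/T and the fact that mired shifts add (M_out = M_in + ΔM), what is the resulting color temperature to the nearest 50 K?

M_in = 10⁶/9099 = 109.90 mireds.
M_out = 109.90 + (+22) = 131.90 mireds.
T_out = 10⁶/131.90 = 7581.4 K → 7600 K.

7600 K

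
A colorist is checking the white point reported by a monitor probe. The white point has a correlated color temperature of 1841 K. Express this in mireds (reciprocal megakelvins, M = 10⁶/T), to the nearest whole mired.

543 mireds

M = 10⁶ / 1841 = 543.183 → 543 mireds.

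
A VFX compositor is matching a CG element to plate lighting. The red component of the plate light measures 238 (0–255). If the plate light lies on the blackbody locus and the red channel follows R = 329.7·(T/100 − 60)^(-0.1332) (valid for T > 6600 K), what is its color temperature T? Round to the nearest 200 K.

7200 K

(t − 60)^(-0.1332) = 238/329.7 = 0.72187.
t − 60 = 0.72187^(1/-0.1332) = 0.72187^(-7.508) = 11.551, so t = 71.551.
T = 100·t = 7155 K → 7200 K to the nearest 200 K.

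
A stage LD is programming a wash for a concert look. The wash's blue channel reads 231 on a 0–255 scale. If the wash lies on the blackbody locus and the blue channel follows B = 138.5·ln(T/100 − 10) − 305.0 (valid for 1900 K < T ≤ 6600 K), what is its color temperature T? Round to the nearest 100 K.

5800 K

ln(t − 10) = (231 + 305.0) / 138.5 = 3.8700.
t − 10 = e^3.8700 = 47.944, so t = 57.944.
T = 100·t = 5794 K → 5800 K to the nearest 100 K.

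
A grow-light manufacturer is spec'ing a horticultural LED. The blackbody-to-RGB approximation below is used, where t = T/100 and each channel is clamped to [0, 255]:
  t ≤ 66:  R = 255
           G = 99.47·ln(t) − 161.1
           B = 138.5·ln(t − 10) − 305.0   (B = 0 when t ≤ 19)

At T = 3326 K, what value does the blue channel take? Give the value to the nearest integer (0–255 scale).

t = 3326/100 = 33.26; the t ≤ 66 branch applies.
B = 138.5·ln(33.26 − 10) − 305.0 = 138.5·ln 23.26 − 305.0 = 138.5·3.1467 − 305.0 = 130.823.
Rounded: 131.

131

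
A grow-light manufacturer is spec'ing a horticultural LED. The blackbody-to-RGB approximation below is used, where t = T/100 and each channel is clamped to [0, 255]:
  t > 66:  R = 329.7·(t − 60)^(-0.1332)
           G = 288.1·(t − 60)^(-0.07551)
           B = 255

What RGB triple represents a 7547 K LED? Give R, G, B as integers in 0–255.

t = 7547/100 = 75.47; the t > 66 branch applies.
R = 329.7·(75.47 − 60)^(-0.1332) = 329.7·15.47^(-0.1332) = 329.7·0.69432 = 228.917.
G = 288.1·(75.47 − 60)^(-0.07551) = 288.1·15.47^(-0.07551) = 288.1·0.81317 = 234.274.
B = 255 by definition for t > 66.
Rounded: (229, 234, 255).

R=229, G=234, B=255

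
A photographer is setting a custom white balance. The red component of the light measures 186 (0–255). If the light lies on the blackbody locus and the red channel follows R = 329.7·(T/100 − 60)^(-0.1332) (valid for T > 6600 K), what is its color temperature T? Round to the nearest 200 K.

13400 K

(t − 60)^(-0.1332) = 186/329.7 = 0.56415.
t − 60 = 0.56415^(1/-0.1332) = 0.56415^(-7.508) = 73.521, so t = 133.521.
T = 100·t = 13352 K → 13400 K to the nearest 200 K.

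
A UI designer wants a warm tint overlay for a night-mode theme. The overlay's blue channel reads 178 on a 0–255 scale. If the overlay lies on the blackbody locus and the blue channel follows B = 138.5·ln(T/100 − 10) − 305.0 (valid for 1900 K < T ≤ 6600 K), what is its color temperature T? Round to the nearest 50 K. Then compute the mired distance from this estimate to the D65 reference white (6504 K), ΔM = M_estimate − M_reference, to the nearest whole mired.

ln(t − 10) = (178 + 305.0) / 138.5 = 3.4874.
t − 10 = e^3.4874 = 32.700, so t = 42.700.
T = 100·t = 4270 K → 4250 K to the nearest 50 K.
M_estimate = 10⁶/4250 = 235.29; M_reference = 10⁶/6504 = 153.75.
ΔM = 235.29 − 153.75 = 81.54 → +82 mireds.

+82 mireds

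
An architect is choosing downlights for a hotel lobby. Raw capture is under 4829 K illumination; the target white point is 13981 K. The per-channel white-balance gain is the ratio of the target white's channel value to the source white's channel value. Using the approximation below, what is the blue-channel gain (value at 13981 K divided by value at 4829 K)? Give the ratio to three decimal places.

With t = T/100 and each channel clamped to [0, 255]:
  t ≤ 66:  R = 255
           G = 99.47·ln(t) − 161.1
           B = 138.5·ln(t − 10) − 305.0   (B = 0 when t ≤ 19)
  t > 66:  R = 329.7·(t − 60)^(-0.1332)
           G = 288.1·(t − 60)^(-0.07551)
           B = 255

1.276

At 4829 K (t = 48.29):
  B = 138.5·ln(48.29 − 10) − 305.0 = 138.5·ln 38.29 − 305.0 = 138.5·3.6452 − 305.0 = 199.859.
At 13981 K (t = 139.81):
  B = 255 by definition for t > 66.
Gain = 255.000 / 199.859 = 1.2759 → 1.276.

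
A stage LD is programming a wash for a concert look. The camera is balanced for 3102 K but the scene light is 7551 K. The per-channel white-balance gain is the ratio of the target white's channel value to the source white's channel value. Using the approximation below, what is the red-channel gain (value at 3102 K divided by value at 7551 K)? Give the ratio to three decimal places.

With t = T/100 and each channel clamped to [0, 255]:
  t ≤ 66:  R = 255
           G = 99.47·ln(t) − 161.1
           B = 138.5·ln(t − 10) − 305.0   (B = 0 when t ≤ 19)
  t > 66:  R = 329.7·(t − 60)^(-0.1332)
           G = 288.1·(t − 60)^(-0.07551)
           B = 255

At 7551 K (t = 75.51):
  R = 329.7·(75.51 − 60)^(-0.1332) = 329.7·15.51^(-0.1332) = 329.7·0.69408 = 228.839.
At 3102 K (t = 31.02):
  R = 255 by definition for t ≤ 66.
Gain = 255.000 / 228.839 = 1.1143 → 1.114.

1.114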